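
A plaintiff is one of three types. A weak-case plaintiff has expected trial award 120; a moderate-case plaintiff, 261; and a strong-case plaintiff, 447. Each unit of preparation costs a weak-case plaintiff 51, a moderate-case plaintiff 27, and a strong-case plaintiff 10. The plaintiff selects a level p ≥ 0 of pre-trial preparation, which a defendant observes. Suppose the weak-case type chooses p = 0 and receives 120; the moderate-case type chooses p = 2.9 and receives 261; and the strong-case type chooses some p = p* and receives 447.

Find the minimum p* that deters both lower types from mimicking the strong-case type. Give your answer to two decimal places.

Weak-case type (on-path payoff 120) won't mimic when 120 ≥ 447 − 51·p*, i.e. p* ≥ 6.41.
Moderate-case type (on-path payoff 261 − 27×2.9 = 182.7) won't mimic when 182.7 ≥ 447 − 27·p*, i.e. p* ≥ 9.79.
Both must hold, so p* = max(6.41, 9.79) = 9.79. The moderate-case type's constraint binds.

9.79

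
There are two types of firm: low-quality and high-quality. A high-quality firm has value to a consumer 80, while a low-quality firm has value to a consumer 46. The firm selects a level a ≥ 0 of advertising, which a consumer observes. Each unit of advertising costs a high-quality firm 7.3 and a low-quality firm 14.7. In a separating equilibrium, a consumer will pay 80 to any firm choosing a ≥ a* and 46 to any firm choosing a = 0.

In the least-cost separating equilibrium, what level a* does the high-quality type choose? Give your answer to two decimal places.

2.31

A low-quality firm choosing a = 0 receives 46.
Imitating at a* instead would pay 80 at cost 14.7·a*, netting 80 − 14.7·a*.
Indifference: 46 = 80 − 14.7·a*, so a* = (80 − 46) / 14.7 ≈ 2.31.
At a* the low-quality type's incentive constraint just binds; the high-quality type strictly prefers a* since its per-unit cost is lower.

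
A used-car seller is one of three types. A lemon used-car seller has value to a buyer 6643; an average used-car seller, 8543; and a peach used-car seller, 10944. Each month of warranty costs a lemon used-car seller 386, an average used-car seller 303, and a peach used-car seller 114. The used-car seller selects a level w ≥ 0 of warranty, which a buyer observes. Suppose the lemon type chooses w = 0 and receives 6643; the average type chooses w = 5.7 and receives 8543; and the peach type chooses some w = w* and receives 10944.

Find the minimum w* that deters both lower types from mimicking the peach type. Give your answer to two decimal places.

13.62

Average type (on-path payoff 8543 − 303×5.7 = 6815.9) won't mimic when 6815.9 ≥ 10944 − 303·w*, i.e. w* ≥ 13.62.
Lemon type (on-path payoff 6643) won't mimic when 6643 ≥ 10944 − 386·w*, i.e. w* ≥ 11.14.
Both must hold, so w* = max(11.14, 13.62) = 13.62. The average type's constraint binds.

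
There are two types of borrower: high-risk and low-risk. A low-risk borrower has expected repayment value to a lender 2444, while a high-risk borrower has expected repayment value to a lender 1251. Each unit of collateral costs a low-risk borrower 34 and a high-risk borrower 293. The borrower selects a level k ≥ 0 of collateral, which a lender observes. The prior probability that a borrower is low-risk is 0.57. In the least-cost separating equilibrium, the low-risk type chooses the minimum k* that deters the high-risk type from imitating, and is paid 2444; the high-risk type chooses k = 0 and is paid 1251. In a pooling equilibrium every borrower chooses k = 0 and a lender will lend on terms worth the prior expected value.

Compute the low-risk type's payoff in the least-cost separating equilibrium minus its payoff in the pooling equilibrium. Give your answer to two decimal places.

374.55

Least-cost separating signal: k* solves 1251 = 2444 − 293·k*, so k* = (2444 − 1251)/293 ≈ 4.0717.
Low-risk type's separating payoff: 2444 − 34 × k* = 2444 − 34 × (2444 − 1251)/293 = 2444 − 40562/293 ≈ 2305.5631.
Pooling payoff: 0.57 × 2444 + 0.43 × 1251 = 1931.01.
Difference: 2305.5631 − 1931.01 = 374.5531, i.e. 374.55 to two decimal places.
The low-risk type prefers to separate.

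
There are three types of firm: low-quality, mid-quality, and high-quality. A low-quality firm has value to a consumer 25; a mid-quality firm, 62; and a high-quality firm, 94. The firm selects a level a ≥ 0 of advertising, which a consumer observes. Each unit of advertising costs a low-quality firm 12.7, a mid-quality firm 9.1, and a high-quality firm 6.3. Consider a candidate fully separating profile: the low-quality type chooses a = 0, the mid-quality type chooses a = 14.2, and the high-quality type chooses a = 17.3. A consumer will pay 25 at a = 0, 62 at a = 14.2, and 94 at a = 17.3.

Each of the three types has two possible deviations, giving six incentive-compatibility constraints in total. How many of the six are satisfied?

High-quality (own payoff 94 − 6.3×17.3 = -14.99): to a=0 gives 25 → profitable ✗; to a=14.2 gives 62 − 6.3×14.2 = -27.46 → no gain ✓.
Mid-quality (own payoff 62 − 9.1×14.2 = -67.22): to a=0 gives 25 → profitable ✗; to a=17.3 gives 94 − 9.1×17.3 = -63.43 → profitable ✗.
Low-quality (own payoff 25): to a=14.2 gives 62 − 12.7×14.2 = -118.34 → no gain ✓; to a=17.3 gives 94 − 12.7×17.3 = -125.71 → no gain ✓.
3 of the 6 constraints hold; not an equilibrium.

3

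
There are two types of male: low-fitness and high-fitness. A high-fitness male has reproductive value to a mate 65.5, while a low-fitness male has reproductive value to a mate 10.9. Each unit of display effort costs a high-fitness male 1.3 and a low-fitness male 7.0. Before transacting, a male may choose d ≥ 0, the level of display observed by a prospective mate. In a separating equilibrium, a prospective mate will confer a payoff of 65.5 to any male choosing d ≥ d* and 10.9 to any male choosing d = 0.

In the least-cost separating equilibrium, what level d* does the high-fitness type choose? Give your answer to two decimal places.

A low-fitness male choosing d = 0 receives 10.9.
Imitating at d* instead would pay 65.5 at cost 7.0·d*, netting 65.5 − 7.0·d*.
Indifference: 10.9 = 65.5 − 7.0·d*, so d* = (65.5 − 10.9) / 7.0 = 7.80.
This is the low-fitness type's binding incentive-compatibility constraint; any d ≥ 7.80 sustains separation on that side.

7.80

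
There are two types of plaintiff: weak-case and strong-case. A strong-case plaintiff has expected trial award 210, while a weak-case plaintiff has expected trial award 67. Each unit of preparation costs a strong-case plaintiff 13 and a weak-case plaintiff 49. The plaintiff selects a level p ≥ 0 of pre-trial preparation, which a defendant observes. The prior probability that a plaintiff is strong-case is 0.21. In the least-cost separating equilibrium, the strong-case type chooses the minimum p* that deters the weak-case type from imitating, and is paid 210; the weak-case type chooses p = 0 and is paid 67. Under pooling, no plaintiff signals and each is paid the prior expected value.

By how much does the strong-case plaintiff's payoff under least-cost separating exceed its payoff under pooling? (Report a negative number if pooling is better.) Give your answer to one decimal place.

Least-cost separating signal: p* solves 67 = 210 − 49·p*, so p* = (210 − 67)/49 ≈ 2.9184.
Strong-case type's separating payoff: 210 − 13 × p* = 210 − 13 × (210 − 67)/49 = 210 − 1859/49 ≈ 172.061.
Pooling payoff: 0.21 × 210 + 0.79 × 67 = 97.03.
Difference: 172.061 − 97.03 = 75.031, i.e. 75.0 to one decimal place.
The strong-case type prefers to separate.

75.0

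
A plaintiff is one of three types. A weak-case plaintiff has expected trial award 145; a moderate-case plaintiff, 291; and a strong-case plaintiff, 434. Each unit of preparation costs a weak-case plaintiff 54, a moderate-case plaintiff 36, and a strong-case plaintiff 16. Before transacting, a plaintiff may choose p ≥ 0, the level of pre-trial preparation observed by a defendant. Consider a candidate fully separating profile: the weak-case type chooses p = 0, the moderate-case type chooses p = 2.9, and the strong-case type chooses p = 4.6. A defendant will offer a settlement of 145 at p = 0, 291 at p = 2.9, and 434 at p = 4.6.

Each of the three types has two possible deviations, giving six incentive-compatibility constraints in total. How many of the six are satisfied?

Strong-case (own payoff 434 − 16×4.6 = 360.4): to p=0 gives 145 → no gain ✓; to p=2.9 gives 291 − 16×2.9 = 244.6 → no gain ✓.
Moderate-case (own payoff 291 − 36×2.9 = 186.6): to p=0 gives 145 → no gain ✓; to p=4.6 gives 434 − 36×4.6 = 268.4 → profitable ✗.
Weak-case (own payoff 145): to p=2.9 gives 291 − 54×2.9 = 134.4 → no gain ✓; to p=4.6 gives 434 − 54×4.6 = 185.6 → profitable ✗.
4 of the 6 constraints hold; not an equilibrium.

4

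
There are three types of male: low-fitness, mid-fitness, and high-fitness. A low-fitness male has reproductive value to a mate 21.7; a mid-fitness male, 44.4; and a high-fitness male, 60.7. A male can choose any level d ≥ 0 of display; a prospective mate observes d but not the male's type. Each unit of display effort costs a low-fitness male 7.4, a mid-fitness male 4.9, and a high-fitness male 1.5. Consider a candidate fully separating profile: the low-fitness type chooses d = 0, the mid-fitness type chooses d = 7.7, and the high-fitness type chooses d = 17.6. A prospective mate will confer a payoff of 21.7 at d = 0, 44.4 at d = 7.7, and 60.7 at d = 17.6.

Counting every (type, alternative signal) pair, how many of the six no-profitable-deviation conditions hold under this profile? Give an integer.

5

High-fitness (own payoff 60.7 − 1.5×17.6 = 34.3): to d=0 gives 21.7 → no gain ✓; to d=7.7 gives 44.4 − 1.5×7.7 = 32.85 → no gain ✓.
Mid-fitness (own payoff 44.4 − 4.9×7.7 = 6.67): to d=0 gives 21.7 → profitable ✗; to d=17.6 gives 60.7 − 4.9×17.6 = -25.54 → no gain ✓.
Low-fitness (own payoff 21.7): to d=7.7 gives 44.4 − 7.4×7.7 = -12.58 → no gain ✓; to d=17.6 gives 60.7 − 7.4×17.6 = -69.54 → no gain ✓.
5 of the 6 constraints hold; not an equilibrium.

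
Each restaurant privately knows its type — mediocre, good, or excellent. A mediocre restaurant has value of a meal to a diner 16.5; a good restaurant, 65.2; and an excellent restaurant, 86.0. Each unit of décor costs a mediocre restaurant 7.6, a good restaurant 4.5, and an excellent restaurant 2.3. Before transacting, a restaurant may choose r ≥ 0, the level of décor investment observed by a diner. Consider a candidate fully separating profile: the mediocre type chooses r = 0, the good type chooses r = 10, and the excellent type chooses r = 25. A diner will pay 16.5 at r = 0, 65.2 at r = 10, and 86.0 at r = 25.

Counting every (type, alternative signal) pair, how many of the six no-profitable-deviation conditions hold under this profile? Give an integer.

Good (own payoff 65.2 − 4.5×10 = 20.2): to r=0 gives 16.5 → no gain ✓; to r=25 gives 86.0 − 4.5×25 = -26.5 → no gain ✓.
Mediocre (own payoff 16.5): to r=10 gives 65.2 − 7.6×10 = -10.8 → no gain ✓; to r=25 gives 86.0 − 7.6×25 = -104 → no gain ✓.
Excellent (own payoff 86.0 − 2.3×25 = 28.5): to r=0 gives 16.5 → no gain ✓; to r=10 gives 65.2 − 2.3×10 = 42.2 → profitable ✗.
5 of the 6 constraints hold; not an equilibrium.

5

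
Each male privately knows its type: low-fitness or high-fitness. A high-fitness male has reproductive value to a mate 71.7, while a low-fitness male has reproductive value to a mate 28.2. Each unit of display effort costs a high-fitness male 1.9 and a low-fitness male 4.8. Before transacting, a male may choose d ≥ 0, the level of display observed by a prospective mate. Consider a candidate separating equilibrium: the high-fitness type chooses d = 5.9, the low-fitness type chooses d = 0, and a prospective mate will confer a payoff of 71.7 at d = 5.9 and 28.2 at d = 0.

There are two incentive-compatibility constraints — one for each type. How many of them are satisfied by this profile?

1

High-fitness type: signal → 71.7 − 1.9 × 5.9 = 60.49; deviate to 0 → 28.2. IC holds (60.49 ≥ 28.2).
Low-fitness type: stay at 0 → 28.2; mimic → 71.7 − 4.8 × 5.9 = 43.38. IC fails (28.2 < 43.38).
1 of 2 constraints hold, so this profile is not an equilibrium.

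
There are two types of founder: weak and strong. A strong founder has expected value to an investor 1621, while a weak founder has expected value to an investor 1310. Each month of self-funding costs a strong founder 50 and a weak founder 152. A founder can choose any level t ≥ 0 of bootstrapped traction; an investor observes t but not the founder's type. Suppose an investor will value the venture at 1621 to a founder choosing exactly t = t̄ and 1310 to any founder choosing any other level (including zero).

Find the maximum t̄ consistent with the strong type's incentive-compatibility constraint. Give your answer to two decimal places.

Choosing t̄ yields the strong type 1621 − 50·t̄; choosing zero yields 1310.
The strong type is indifferent at 1621 − 50·t̄ = 1310, i.e. t̄ = (1621 − 1310) / 50 = 6.22.
For any t̄ above 6.22 the strong type would rather pool at zero, so separation collapses.

6.22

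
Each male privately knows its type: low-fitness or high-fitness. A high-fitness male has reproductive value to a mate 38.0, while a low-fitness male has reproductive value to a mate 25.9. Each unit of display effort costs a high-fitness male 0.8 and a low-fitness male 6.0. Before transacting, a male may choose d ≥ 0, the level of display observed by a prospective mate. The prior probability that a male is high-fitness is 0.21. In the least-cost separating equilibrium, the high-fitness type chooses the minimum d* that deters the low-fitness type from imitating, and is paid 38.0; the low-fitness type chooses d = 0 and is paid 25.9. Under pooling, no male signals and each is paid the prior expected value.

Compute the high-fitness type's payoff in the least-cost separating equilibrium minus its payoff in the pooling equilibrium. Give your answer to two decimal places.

Least-cost separating signal: d* solves 25.9 = 38.0 − 6.0·d*, so d* = (38.0 − 25.9)/6.0 ≈ 2.0167.
High-fitness type's separating payoff: 38.0 − 0.8 × d* = 38.0 − 0.8 × (38.0 − 25.9)/6.0 = 38.0 − 9.68/6.0 ≈ 36.3867.
Pooling payoff: 0.21 × 38.0 + 0.79 × 25.9 = 28.441.
Difference: 36.3867 − 28.441 = 7.9457, i.e. 7.95 to two decimal places.
The high-fitness type prefers to separate.

7.95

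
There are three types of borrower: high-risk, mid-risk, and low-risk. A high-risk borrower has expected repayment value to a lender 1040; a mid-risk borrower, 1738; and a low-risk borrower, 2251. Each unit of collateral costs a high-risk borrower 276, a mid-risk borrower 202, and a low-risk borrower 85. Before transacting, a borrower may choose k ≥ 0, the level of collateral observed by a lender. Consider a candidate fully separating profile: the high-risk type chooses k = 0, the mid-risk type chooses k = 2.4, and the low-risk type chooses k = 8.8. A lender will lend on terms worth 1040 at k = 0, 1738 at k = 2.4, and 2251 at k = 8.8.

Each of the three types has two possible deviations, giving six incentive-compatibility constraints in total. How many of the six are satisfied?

High-risk (own payoff 1040): to k=2.4 gives 1738 − 276×2.4 = 1075.6 → profitable ✗; to k=8.8 gives 2251 − 276×8.8 = -177.8 → no gain ✓.
Mid-risk (own payoff 1738 − 202×2.4 = 1253.2): to k=0 gives 1040 → no gain ✓; to k=8.8 gives 2251 − 202×8.8 = 473.4 → no gain ✓.
Low-risk (own payoff 2251 − 85×8.8 = 1503): to k=0 gives 1040 → no gain ✓; to k=2.4 gives 1738 − 85×2.4 = 1534 → profitable ✗.
4 of the 6 constraints hold; not an equilibrium.

4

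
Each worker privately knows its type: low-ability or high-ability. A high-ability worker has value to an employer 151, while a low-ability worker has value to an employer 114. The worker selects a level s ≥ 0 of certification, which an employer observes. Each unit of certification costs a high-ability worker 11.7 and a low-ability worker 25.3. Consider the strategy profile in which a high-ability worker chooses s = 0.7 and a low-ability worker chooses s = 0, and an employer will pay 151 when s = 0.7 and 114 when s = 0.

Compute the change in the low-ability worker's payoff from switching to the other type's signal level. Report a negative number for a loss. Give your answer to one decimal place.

Playing s = 0 the low-ability worker receives 114.
Deviating to s = 0.7 brings payment 151 at cost 25.3 × 0.7 = 17.71, netting 133.29.
Gain from deviating: 133.29 − 114 = 19.29, i.e. 19.3 to one decimal place.
The gain is positive, so the low-ability type's incentive-compatibility constraint is violated — this profile is not a separating equilibrium.

19.3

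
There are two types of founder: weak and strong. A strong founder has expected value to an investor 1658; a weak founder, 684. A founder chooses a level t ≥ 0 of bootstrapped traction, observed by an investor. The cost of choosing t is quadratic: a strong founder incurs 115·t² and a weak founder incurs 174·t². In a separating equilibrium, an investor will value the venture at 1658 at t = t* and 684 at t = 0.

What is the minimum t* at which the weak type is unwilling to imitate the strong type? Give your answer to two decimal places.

2.37

The weak type at t = 0 receives 684; imitating at t* yields 1658 − 174·t*².
Indifference: 684 = 1658 − 174·t*², so t*² = (1658 − 684) / 174 ≈ 5.5977.
t* = √5.5977 ≈ 2.37.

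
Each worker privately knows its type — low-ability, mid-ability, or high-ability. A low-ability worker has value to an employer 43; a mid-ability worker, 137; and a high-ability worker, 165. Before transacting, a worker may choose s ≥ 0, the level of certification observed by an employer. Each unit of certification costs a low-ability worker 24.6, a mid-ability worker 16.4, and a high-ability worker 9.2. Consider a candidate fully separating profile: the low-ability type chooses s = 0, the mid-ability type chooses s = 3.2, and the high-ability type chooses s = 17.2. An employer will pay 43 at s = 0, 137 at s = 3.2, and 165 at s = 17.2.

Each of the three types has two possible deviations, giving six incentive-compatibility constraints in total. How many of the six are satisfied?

Low-ability (own payoff 43): to s=3.2 gives 137 − 24.6×3.2 = 58.28 → profitable ✗; to s=17.2 gives 165 − 24.6×17.2 = -258.12 → no gain ✓.
High-ability (own payoff 165 − 9.2×17.2 = 6.76): to s=0 gives 43 → profitable ✗; to s=3.2 gives 137 − 9.2×3.2 = 107.56 → profitable ✗.
Mid-ability (own payoff 137 − 16.4×3.2 = 84.52): to s=0 gives 43 → no gain ✓; to s=17.2 gives 165 − 16.4×17.2 = -117.08 → no gain ✓.
3 of the 6 constraints hold; not an equilibrium.

3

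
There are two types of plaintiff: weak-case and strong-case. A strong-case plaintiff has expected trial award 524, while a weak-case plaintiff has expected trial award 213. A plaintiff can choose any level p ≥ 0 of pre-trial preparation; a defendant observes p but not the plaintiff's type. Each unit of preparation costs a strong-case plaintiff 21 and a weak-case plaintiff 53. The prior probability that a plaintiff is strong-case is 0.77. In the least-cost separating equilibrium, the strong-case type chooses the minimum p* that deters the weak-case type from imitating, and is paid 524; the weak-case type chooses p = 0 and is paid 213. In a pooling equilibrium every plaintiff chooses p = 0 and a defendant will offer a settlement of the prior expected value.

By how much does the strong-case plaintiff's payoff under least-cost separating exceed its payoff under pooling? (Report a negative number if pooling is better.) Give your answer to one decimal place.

Least-cost separating signal: p* solves 213 = 524 − 53·p*, so p* = (524 − 213)/53 ≈ 5.8679.
Strong-case type's separating payoff: 524 − 21 × p* = 524 − 21 × (524 − 213)/53 = 524 − 6531/53 ≈ 400.774.
Pooling payoff: 0.77 × 524 + 0.23 × 213 = 452.47.
Difference: 400.774 − 452.47 = -51.696, i.e. -51.7 to one decimal place.
The strong-case type would prefer the pooling outcome.

-51.7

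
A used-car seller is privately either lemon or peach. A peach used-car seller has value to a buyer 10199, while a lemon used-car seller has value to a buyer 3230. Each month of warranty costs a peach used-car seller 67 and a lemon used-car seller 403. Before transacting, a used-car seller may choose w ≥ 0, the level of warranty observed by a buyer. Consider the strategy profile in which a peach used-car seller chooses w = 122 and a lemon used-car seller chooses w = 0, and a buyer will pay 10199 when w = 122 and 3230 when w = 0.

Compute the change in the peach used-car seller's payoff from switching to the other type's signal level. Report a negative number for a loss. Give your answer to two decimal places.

Playing w = 122 the peach used-car seller receives 10199 − 67 × 122 = 2025.
Deviating to w = 0 yields 3230 instead.
Gain from deviating: 3230 − 2025 = 1205.00.
The gain is positive, so the peach type's incentive-compatibility constraint is violated — this profile is not a separating equilibrium.

1205.00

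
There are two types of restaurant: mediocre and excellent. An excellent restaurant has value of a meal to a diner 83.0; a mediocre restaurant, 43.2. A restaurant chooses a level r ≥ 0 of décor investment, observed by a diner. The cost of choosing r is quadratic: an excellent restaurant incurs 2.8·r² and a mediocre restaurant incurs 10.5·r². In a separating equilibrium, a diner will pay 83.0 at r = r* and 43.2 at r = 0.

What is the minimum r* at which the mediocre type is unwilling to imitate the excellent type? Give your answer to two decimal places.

The mediocre type at r = 0 receives 43.2; imitating at r* yields 83.0 − 10.5·r*².
Indifference: 43.2 = 83.0 − 10.5·r*², so r*² = (83.0 − 43.2) / 10.5 ≈ 3.7905.
r* = √3.7905 ≈ 1.95.

1.95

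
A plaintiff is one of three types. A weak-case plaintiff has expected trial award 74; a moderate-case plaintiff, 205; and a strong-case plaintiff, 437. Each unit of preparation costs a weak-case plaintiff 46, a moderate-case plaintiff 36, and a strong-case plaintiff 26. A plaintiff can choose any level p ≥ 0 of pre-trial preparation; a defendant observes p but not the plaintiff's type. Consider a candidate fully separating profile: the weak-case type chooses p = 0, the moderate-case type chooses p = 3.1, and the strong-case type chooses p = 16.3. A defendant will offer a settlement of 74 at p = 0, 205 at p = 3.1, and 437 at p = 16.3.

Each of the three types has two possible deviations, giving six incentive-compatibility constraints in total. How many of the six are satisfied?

4

Strong-case (own payoff 437 − 26×16.3 = 13.2): to p=0 gives 74 → profitable ✗; to p=3.1 gives 205 − 26×3.1 = 124.4 → profitable ✗.
Weak-case (own payoff 74): to p=3.1 gives 205 − 46×3.1 = 62.4 → no gain ✓; to p=16.3 gives 437 − 46×16.3 = -312.8 → no gain ✓.
Moderate-case (own payoff 205 − 36×3.1 = 93.4): to p=0 gives 74 → no gain ✓; to p=16.3 gives 437 − 36×16.3 = -149.8 → no gain ✓.
4 of the 6 constraints hold; not an equilibrium.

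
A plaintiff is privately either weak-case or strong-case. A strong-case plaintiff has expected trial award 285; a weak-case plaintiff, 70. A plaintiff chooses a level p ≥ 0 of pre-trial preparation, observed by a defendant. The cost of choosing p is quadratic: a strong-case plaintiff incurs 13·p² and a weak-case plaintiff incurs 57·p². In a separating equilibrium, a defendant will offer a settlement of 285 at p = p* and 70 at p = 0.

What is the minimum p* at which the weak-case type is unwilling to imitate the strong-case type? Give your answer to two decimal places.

The weak-case type at p = 0 receives 70; imitating at p* yields 285 − 57·p*².
Indifference: 70 = 285 − 57·p*², so p*² = (285 − 70) / 57 ≈ 3.7719.
p* = √3.7719 ≈ 1.94.

1.94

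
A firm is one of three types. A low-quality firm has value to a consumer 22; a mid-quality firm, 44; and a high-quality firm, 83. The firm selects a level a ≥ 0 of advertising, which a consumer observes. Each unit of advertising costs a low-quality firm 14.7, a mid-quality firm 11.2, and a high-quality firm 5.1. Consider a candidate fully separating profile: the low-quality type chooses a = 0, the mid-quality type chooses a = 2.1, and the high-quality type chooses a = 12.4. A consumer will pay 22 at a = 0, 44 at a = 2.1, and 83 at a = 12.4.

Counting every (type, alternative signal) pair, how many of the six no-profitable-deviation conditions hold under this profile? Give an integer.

Mid-quality (own payoff 44 − 11.2×2.1 = 20.48): to a=0 gives 22 → profitable ✗; to a=12.4 gives 83 − 11.2×12.4 = -55.88 → no gain ✓.
Low-quality (own payoff 22): to a=2.1 gives 44 − 14.7×2.1 = 13.13 → no gain ✓; to a=12.4 gives 83 − 14.7×12.4 = -99.28 → no gain ✓.
High-quality (own payoff 83 − 5.1×12.4 = 19.76): to a=0 gives 22 → profitable ✗; to a=2.1 gives 44 − 5.1×2.1 = 33.29 → profitable ✗.
3 of the 6 constraints hold; not an equilibrium.

3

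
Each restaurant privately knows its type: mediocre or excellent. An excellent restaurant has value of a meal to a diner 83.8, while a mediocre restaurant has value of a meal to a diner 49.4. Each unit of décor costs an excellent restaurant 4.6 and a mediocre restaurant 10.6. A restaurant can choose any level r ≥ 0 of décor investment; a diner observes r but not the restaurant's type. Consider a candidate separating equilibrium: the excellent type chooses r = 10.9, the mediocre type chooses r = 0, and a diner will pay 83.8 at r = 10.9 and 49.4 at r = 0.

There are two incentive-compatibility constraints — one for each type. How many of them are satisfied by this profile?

1

Excellent type: signal → 83.8 − 4.6 × 10.9 = 33.66; deviate to 0 → 49.4. IC fails (33.66 < 49.4).
Mediocre type: stay at 0 → 49.4; mimic → 83.8 − 10.6 × 10.9 = -31.74. IC holds (49.4 ≥ -31.74).
1 of 2 constraints hold, so this profile is not an equilibrium.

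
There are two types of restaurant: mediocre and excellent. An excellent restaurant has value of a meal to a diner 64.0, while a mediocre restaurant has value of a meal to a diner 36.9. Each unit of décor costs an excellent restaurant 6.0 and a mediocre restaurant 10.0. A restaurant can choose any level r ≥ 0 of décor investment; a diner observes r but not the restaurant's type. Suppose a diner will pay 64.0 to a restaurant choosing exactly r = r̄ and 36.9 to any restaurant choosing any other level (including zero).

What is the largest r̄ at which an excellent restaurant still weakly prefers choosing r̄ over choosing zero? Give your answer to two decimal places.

Choosing r̄ yields the excellent type 64.0 − 6.0·r̄; choosing zero yields 36.9.
The excellent type is indifferent at 64.0 − 6.0·r̄ = 36.9, i.e. r̄ = (64.0 − 36.9) / 6.0 ≈ 4.52.
For any r̄ above 4.52 the excellent type would rather pool at zero, so separation collapses.

4.52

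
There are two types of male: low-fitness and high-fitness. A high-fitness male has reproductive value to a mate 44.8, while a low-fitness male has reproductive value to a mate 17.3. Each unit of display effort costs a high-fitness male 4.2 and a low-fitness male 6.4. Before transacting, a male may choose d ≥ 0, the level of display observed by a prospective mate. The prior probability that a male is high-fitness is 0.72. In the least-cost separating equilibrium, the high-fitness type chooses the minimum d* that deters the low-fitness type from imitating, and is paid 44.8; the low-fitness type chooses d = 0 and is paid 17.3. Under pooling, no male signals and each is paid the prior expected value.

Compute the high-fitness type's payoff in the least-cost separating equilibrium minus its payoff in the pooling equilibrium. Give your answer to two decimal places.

Least-cost separating signal: d* solves 17.3 = 44.8 − 6.4·d*, so d* = (44.8 − 17.3)/6.4 ≈ 4.2969.
High-fitness type's separating payoff: 44.8 − 4.2 × d* = 44.8 − 4.2 × (44.8 − 17.3)/6.4 = 44.8 − 115.5/6.4 ≈ 26.7531.
Pooling payoff: 0.72 × 44.8 + 0.28 × 17.3 = 37.1.
Difference: 26.7531 − 37.1 = -10.3469, i.e. -10.35 to two decimal places.
The high-fitness type would prefer the pooling outcome.

-10.35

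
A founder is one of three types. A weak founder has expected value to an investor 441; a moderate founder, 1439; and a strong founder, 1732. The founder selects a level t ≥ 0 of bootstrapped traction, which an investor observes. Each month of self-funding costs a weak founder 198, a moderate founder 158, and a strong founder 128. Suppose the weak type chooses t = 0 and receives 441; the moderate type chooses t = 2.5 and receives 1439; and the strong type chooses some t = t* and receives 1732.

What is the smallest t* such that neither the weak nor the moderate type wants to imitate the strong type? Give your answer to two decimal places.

6.52

Weak type (on-path payoff 441) won't mimic when 441 ≥ 1732 − 198·t*, i.e. t* ≥ 6.52.
Moderate type (on-path payoff 1439 − 158×2.5 = 1044) won't mimic when 1044 ≥ 1732 − 158·t*, i.e. t* ≥ 4.35.
Both must hold, so t* = max(6.52, 4.35) = 6.52. The weak type's constraint binds.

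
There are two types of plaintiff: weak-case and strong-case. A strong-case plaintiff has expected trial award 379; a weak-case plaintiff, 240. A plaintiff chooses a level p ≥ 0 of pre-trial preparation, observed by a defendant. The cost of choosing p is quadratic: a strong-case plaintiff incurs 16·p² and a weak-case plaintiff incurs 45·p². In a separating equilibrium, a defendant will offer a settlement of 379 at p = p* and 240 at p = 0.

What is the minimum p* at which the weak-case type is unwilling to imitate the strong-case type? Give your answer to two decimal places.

The weak-case type at p = 0 receives 240; imitating at p* yields 379 − 45·p*².
Indifference: 240 = 379 − 45·p*², so p*² = (379 − 240) / 45 ≈ 3.0889.
p* = √3.0889 ≈ 1.76.

1.76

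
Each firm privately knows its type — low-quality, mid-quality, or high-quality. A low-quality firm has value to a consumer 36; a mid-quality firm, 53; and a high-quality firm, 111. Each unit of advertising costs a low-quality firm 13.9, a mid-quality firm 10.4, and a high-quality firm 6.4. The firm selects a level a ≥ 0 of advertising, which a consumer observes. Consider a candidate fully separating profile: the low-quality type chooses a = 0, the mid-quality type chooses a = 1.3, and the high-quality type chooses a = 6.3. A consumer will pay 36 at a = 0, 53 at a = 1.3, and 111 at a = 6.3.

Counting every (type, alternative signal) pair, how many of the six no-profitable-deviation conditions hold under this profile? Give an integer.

High-quality (own payoff 111 − 6.4×6.3 = 70.68): to a=0 gives 36 → no gain ✓; to a=1.3 gives 53 − 6.4×1.3 = 44.68 → no gain ✓.
Low-quality (own payoff 36): to a=1.3 gives 53 − 13.9×1.3 = 34.93 → no gain ✓; to a=6.3 gives 111 − 13.9×6.3 = 23.43 → no gain ✓.
Mid-quality (own payoff 53 − 10.4×1.3 = 39.48): to a=0 gives 36 → no gain ✓; to a=6.3 gives 111 − 10.4×6.3 = 45.48 → profitable ✗.
5 of the 6 constraints hold; not an equilibrium.

5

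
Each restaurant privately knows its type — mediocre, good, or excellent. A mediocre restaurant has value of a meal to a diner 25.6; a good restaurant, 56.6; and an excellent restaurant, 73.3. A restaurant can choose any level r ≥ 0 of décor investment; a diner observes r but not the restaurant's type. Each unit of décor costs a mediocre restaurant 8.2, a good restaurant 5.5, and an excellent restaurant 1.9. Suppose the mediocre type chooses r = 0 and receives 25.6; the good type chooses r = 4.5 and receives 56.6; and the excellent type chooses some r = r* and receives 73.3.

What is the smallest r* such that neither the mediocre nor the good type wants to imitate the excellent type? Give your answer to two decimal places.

Mediocre type (on-path payoff 25.6) won't mimic when 25.6 ≥ 73.3 − 8.2·r*, i.e. r* ≥ 5.82.
Good type (on-path payoff 56.6 − 5.5×4.5 = 31.85) won't mimic when 31.85 ≥ 73.3 − 5.5·r*, i.e. r* ≥ 7.54.
Both must hold, so r* = max(5.82, 7.54) = 7.54. The good type's constraint binds.

7.54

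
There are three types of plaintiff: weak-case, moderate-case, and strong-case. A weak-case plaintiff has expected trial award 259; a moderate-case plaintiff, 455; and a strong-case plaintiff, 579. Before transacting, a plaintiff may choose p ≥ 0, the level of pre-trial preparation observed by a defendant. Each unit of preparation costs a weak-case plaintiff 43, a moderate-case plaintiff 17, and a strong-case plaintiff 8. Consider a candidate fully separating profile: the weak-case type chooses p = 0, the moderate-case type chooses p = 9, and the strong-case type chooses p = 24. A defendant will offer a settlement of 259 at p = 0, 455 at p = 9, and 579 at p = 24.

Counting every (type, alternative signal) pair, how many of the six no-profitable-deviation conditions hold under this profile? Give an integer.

Moderate-case (own payoff 455 − 17×9 = 302): to p=0 gives 259 → no gain ✓; to p=24 gives 579 − 17×24 = 171 → no gain ✓.
Strong-case (own payoff 579 − 8×24 = 387): to p=0 gives 259 → no gain ✓; to p=9 gives 455 − 8×9 = 383 → no gain ✓.
Weak-case (own payoff 259): to p=9 gives 455 − 43×9 = 68 → no gain ✓; to p=24 gives 579 − 43×24 = -453 → no gain ✓.
6 of the 6 constraints hold; this profile is a separating equilibrium.

6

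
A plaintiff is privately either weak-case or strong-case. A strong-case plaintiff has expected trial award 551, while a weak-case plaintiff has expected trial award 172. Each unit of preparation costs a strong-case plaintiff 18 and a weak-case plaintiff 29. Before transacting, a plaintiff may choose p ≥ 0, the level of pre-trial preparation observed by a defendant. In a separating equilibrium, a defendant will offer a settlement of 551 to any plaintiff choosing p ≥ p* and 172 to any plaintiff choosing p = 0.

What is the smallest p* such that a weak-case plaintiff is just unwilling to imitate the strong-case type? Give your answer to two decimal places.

13.07

A weak-case plaintiff choosing p = 0 receives 172.
Imitating at p* instead would pay 551 at cost 29·p*, netting 551 − 29·p*.
Indifference: 172 = 551 − 29·p*, so p* = (551 − 172) / 29 ≈ 13.07.
At p* the weak-case type's incentive constraint just binds; the strong-case type strictly prefers p* since its per-unit cost is lower.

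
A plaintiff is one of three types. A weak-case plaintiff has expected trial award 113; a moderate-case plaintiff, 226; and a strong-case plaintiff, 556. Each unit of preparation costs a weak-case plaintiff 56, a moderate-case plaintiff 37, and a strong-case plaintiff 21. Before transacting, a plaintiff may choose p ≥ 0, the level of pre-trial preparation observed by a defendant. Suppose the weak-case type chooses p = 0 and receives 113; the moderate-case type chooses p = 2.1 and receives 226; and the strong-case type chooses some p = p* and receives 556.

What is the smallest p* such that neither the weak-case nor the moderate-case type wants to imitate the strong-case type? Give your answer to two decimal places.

Weak-case type (on-path payoff 113) won't mimic when 113 ≥ 556 − 56·p*, i.e. p* ≥ 7.91.
Moderate-case type (on-path payoff 226 − 37×2.1 = 148.3) won't mimic when 148.3 ≥ 556 − 37·p*, i.e. p* ≥ 11.02.
Both must hold, so p* = max(7.91, 11.02) = 11.02. The moderate-case type's constraint binds.

11.02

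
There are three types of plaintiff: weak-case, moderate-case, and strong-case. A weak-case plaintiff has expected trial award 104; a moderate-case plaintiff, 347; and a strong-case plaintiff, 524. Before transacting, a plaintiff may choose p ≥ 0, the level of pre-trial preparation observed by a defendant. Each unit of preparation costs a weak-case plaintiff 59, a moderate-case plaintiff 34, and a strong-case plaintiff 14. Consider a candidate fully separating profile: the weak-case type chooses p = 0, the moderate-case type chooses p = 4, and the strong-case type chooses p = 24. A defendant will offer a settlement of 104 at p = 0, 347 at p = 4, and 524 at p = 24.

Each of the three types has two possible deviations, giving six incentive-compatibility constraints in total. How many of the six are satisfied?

4

Moderate-case (own payoff 347 − 34×4 = 211): to p=0 gives 104 → no gain ✓; to p=24 gives 524 − 34×24 = -292 → no gain ✓.
Strong-case (own payoff 524 − 14×24 = 188): to p=0 gives 104 → no gain ✓; to p=4 gives 347 − 14×4 = 291 → profitable ✗.
Weak-case (own payoff 104): to p=4 gives 347 − 59×4 = 111 → profitable ✗; to p=24 gives 524 − 59×24 = -892 → no gain ✓.
4 of the 6 constraints hold; not an equilibrium.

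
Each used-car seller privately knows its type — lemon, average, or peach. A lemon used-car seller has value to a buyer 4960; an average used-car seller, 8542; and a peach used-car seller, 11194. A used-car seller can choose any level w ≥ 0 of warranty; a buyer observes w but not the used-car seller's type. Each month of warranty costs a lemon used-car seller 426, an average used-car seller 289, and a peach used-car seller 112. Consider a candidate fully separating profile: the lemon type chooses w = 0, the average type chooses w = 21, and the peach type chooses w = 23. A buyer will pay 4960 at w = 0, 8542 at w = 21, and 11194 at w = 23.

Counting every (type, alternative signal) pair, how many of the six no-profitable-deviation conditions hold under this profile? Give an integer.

Lemon (own payoff 4960): to w=21 gives 8542 − 426×21 = -404 → no gain ✓; to w=23 gives 11194 − 426×23 = 1396 → no gain ✓.
Peach (own payoff 11194 − 112×23 = 8618): to w=0 gives 4960 → no gain ✓; to w=21 gives 8542 − 112×21 = 6190 → no gain ✓.
Average (own payoff 8542 − 289×21 = 2473): to w=0 gives 4960 → profitable ✗; to w=23 gives 11194 − 289×23 = 4547 → profitable ✗.
4 of the 6 constraints hold; not an equilibrium.

4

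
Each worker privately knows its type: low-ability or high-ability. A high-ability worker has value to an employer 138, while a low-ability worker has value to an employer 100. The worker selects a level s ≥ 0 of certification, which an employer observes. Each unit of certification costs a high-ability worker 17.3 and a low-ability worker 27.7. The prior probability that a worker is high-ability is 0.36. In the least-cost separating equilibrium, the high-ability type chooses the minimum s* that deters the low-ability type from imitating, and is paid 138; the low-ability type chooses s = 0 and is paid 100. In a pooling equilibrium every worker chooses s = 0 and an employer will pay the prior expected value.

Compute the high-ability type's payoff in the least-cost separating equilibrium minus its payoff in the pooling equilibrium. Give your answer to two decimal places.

Least-cost separating signal: s* solves 100 = 138 − 27.7·s*, so s* = (138 − 100)/27.7 ≈ 1.3718.
High-ability type's separating payoff: 138 − 17.3 × s* = 138 − 17.3 × (138 − 100)/27.7 = 138 − 657.4/27.7 ≈ 114.2671.
Pooling payoff: 0.36 × 138 + 0.64 × 100 = 113.68.
Difference: 114.2671 − 113.68 = 0.5871, i.e. 0.59 to two decimal places.
The high-ability type prefers to separate.

0.59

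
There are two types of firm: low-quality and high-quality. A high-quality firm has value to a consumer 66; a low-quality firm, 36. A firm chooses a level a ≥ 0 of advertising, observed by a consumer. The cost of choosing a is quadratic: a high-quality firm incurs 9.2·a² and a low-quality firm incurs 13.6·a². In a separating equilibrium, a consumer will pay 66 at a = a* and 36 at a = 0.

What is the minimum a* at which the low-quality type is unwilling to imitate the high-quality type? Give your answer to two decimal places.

1.49

The low-quality type at a = 0 receives 36; imitating at a* yields 66 − 13.6·a*².
Indifference: 36 = 66 − 13.6·a*², so a*² = (66 − 36) / 13.6 ≈ 2.2059.
a* = √2.2059 ≈ 1.49.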